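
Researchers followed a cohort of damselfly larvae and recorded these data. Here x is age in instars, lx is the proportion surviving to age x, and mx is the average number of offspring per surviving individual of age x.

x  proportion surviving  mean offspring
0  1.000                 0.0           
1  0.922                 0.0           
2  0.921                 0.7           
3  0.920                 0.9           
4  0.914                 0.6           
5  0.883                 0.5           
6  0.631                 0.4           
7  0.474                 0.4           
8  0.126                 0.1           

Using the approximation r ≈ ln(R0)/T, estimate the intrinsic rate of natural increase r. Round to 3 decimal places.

R0 = Σ lx·mx = 0 + 0 + 0.6447 + 0.828 + 0.5484 + 0.4415 + 0.2524 + 0.1896 + 0.0126 = 2.9172
Σ x·lx·mx = 11.1169; T = 11.1169/2.9172 = 3.81081…
r ≈ ln(R0)/T = ln(2.9172)/3.81081… = 0.28094… → 0.281

0.281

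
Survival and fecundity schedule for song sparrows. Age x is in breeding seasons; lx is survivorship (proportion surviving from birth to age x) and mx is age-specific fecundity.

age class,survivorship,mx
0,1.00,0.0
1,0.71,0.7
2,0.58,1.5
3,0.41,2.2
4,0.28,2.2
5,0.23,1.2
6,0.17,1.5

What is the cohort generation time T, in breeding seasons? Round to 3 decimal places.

3.020

lx·mx: 0, 0.497, 0.87, 0.902, 0.616, 0.276, 0.255 → R0 = 3.416
x·lx·mx: 0, 0.497, 1.74, 2.706, 2.464, 1.38, 1.53 → Σ = 10.317
T = 10.317 / 3.416 = 3.020199… → 3.020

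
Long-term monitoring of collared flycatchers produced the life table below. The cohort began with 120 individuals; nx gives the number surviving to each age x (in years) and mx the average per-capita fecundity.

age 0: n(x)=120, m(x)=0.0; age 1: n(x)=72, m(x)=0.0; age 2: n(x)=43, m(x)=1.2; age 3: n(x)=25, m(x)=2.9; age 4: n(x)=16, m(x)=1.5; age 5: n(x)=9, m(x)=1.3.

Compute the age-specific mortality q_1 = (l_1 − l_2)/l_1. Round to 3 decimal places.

lx = nx/n0 = nx/120: 1, 0.6, 0.35833…, 0.20833…, 0.13333…, 0.075
q_1 = (l_1 − l_2) / l_1 = (0.6 − 0.358333…) / 0.6
     = 0.241667… / 0.6 = 0.402778… → 0.403

0.403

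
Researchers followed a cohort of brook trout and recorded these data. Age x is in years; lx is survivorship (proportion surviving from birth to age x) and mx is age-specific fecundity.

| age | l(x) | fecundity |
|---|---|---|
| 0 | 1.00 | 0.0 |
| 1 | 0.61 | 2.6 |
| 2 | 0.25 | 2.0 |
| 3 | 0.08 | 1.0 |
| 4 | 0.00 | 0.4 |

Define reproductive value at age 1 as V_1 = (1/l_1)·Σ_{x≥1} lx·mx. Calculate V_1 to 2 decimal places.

lx·mx for x ≥ 1: 1.586, 0.5, 0.08, 0 → sum = 2.166
V_1 = 2.166 / l_1 = 2.166 / 0.61 = 3.55082… → 3.55

3.55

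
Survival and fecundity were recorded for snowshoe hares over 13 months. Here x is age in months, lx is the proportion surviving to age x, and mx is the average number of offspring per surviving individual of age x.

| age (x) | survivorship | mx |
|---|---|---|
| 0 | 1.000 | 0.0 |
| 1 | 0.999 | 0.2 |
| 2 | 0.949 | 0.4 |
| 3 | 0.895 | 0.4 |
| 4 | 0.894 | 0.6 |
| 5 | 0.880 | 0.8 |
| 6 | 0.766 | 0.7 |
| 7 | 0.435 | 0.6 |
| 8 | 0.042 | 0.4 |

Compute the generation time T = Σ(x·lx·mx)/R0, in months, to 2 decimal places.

lx·mx: 0, 0.1998, 0.3796, 0.358, 0.5364, 0.704, 0.5362, 0.261, 0.0168 → R0 = 2.9918
x·lx·mx: 0, 0.1998, 0.7592, 1.074, 2.1456, 3.52, 3.2172, 1.827, 0.1344 → Σ = 12.8772
T = 12.8772 / 2.9918 = 4.304165… → 4.30

4.30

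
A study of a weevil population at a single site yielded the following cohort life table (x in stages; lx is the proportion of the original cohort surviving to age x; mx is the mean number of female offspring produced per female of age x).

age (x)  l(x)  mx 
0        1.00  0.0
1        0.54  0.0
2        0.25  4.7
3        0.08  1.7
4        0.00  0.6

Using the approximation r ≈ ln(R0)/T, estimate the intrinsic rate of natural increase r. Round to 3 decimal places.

0.129

R0 = Σ lx·mx = 0 + 0 + 1.175 + 0.136 + 0 = 1.311
Σ x·lx·mx = 2.758; T = 2.758/1.311 = 2.10374…
r ≈ ln(R0)/T = ln(1.311)/2.10374… = 0.12872… → 0.129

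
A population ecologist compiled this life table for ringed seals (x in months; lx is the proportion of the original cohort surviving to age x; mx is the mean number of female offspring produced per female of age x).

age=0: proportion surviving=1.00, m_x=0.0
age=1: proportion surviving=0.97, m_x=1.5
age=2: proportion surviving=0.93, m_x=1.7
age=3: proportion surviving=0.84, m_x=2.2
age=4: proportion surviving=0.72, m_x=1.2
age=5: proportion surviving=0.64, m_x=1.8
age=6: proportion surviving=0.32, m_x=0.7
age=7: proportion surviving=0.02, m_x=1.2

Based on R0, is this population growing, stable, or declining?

R0 = Σ lx·mx = 0 + 1.455 + 1.581 + 1.848 + 0.864 + 1.152 + 0.224 + 0.024 = 7.148
R0 > 1, so the population is growing.

growing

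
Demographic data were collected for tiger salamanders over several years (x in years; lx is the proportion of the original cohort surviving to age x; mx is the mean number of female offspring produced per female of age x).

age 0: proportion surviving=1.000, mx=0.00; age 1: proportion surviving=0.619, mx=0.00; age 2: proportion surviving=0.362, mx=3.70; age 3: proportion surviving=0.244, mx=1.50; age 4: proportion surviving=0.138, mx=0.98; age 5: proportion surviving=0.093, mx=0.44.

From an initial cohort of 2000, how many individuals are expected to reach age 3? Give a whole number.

Expected survivors = N0 · l_3 = 2000 × 0.244 = 488 → 488

488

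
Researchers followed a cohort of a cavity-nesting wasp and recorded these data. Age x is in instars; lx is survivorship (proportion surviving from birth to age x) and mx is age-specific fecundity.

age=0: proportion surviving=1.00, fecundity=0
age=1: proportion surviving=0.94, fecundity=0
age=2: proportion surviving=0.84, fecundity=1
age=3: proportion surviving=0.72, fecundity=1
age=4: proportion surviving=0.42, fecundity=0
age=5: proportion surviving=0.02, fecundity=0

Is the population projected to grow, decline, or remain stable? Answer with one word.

growing

R0 = Σ lx·mx = 0 + 0 + 0.84 + 0.72 + 0 + 0 = 1.56
R0 > 1, so the population is growing.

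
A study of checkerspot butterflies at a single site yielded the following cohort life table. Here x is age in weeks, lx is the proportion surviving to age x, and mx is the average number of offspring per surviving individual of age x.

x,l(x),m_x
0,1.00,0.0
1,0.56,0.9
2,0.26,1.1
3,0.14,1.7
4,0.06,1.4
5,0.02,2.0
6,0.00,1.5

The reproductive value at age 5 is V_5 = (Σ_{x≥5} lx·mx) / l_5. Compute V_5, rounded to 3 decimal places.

lx·mx for x ≥ 5: 0.04, 0 → sum = 0.04
V_5 = 0.04 / l_5 = 0.04 / 0.02 = 2 → 2.000

2.000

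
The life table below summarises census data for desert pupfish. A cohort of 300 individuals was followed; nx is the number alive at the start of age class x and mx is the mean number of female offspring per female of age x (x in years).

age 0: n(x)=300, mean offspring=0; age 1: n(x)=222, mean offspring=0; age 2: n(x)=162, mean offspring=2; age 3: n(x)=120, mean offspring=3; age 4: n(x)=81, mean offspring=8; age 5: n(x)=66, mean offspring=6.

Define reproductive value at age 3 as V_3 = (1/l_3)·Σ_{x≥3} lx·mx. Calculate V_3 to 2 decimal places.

lx = nx/n0 = nx/300: 1, 0.74, 0.54, 0.4, 0.27, 0.22
lx·mx for x ≥ 3: 1.2, 2.16, 1.32 → sum = 4.68
V_3 = 4.68 / l_3 = 4.68 / 0.4 = 11.7 → 11.70

11.70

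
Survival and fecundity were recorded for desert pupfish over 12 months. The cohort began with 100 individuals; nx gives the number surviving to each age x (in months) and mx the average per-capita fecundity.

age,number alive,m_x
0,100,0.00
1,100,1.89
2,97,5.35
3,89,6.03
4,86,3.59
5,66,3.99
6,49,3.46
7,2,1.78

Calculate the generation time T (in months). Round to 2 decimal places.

3.23

lx = nx/n0 = nx/100: 1, 1, 0.97, 0.89, 0.86, 0.66, 0.49, 0.02
lx·mx: 0, 1.89, 5.1895, 5.3667, 3.0874, 2.6334, 1.6954, 0.0356 → R0 = 19.898
x·lx·mx: 0, 1.89, 10.379, 16.1001, 12.3496, 13.167, 10.1724, 0.2492 → Σ = 64.3073
T = 64.3073 / 19.898 = 3.231847… → 3.23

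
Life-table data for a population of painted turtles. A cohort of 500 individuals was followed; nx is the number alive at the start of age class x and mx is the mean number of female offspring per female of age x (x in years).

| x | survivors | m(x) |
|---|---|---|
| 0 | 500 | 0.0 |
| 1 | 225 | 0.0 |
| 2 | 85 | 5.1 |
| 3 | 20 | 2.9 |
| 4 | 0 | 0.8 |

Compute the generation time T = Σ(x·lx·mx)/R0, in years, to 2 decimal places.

lx = nx/n0 = nx/500: 1, 0.45, 0.17, 0.04, 0
lx·mx: 0, 0, 0.867, 0.116, 0 → R0 = 0.983
x·lx·mx: 0, 0, 1.734, 0.348, 0 → Σ = 2.082
T = 2.082 / 0.983 = 2.118006… → 2.12

2.12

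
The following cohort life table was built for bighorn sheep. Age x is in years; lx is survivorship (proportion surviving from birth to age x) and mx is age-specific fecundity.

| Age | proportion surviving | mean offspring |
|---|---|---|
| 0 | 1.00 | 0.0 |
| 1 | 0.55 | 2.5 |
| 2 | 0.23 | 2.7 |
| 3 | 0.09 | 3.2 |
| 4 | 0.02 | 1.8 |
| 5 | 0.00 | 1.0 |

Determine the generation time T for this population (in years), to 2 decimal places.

1.56

lx·mx: 0, 1.375, 0.621, 0.288, 0.036, 0 → R0 = 2.32
x·lx·mx: 0, 1.375, 1.242, 0.864, 0.144, 0 → Σ = 3.625
T = 3.625 / 2.32 = 1.5625 → 1.56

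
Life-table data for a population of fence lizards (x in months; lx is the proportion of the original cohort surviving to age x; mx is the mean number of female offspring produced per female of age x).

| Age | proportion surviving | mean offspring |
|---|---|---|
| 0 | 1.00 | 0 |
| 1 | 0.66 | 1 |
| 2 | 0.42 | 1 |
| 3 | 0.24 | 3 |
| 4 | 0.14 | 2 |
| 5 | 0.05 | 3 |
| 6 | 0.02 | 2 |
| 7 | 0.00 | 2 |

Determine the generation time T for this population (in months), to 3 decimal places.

2.542

lx·mx: 0, 0.66, 0.42, 0.72, 0.28, 0.15, 0.04, 0 → R0 = 2.27
x·lx·mx: 0, 0.66, 0.84, 2.16, 1.12, 0.75, 0.24, 0 → Σ = 5.77
T = 5.77 / 2.27 = 2.54185… → 2.542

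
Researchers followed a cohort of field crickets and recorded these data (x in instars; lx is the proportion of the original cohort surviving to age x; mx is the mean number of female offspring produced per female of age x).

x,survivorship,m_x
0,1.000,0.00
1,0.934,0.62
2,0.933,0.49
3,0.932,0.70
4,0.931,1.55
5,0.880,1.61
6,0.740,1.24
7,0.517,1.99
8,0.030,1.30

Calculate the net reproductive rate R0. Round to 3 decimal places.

lx·mx by age: 0, 0.57908, 0.45717, 0.6524, 1.44305, 1.4168, 0.9176, 1.02883, 0.039
R0 = Σ lx·mx = 6.53393 → 6.534

6.534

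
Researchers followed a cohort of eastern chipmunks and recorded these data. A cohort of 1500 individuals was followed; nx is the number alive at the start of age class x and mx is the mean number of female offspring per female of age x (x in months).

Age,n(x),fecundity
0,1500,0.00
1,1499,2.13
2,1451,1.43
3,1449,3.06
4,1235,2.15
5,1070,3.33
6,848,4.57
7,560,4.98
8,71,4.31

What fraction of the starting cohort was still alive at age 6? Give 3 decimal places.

l_6 = n_6/n_0 = 848/1500 = 0.565333… → 0.565

0.565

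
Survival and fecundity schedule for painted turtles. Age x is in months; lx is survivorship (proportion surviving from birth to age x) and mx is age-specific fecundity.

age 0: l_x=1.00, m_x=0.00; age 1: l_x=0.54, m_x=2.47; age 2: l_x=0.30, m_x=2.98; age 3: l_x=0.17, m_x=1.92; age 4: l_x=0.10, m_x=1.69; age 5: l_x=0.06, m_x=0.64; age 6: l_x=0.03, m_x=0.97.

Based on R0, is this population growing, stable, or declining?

R0 = Σ lx·mx = 0 + 1.3338 + 0.894 + 0.3264 + 0.169 + 0.0384 + 0.0291 = 2.7907
R0 > 1, so the population is growing.

growing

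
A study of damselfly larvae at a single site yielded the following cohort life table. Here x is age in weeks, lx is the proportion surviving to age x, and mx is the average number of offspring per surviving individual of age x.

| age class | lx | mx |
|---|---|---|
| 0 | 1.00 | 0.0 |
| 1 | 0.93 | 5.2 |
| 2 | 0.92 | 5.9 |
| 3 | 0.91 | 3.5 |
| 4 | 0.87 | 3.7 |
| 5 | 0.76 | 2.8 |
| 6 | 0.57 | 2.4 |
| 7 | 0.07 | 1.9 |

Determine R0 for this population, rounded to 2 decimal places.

20.30

lx·mx by age: 0, 4.836, 5.428, 3.185, 3.219, 2.128, 1.368, 0.133
R0 = Σ lx·mx = 20.297 → 20.30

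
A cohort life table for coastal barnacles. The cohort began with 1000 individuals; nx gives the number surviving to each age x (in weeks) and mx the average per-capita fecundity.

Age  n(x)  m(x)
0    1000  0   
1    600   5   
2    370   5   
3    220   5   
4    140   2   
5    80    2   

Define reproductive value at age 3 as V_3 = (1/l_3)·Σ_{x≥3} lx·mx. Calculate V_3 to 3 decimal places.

lx = nx/n0 = nx/1000: 1, 0.6, 0.37, 0.22, 0.14, 0.08
lx·mx for x ≥ 3: 1.1, 0.28, 0.16 → sum = 1.54
V_3 = 1.54 / l_3 = 1.54 / 0.22 = 7 → 7.000

7.000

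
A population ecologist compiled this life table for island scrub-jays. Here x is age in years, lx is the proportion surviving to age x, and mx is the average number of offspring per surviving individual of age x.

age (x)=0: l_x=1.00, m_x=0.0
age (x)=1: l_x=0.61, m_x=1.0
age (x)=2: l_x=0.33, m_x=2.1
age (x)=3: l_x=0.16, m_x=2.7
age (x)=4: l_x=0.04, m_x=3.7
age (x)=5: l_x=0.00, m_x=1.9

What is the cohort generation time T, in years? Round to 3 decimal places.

2.063

lx·mx: 0, 0.61, 0.693, 0.432, 0.148, 0 → R0 = 1.883
x·lx·mx: 0, 0.61, 1.386, 1.296, 0.592, 0 → Σ = 3.884
T = 3.884 / 1.883 = 2.062666… → 2.063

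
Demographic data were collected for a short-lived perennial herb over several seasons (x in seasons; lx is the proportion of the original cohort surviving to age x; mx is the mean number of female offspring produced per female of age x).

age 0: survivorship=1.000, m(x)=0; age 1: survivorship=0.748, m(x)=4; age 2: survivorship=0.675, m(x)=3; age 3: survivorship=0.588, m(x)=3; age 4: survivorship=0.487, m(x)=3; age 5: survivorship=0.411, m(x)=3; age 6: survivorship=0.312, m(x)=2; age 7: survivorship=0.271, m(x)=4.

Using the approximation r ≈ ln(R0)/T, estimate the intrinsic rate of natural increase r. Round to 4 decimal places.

0.7568

R0 = Σ lx·mx = 0 + 2.992 + 2.025 + 1.764 + 1.461 + 1.233 + 0.624 + 1.084 = 11.183
Σ x·lx·mx = 35.675; T = 35.675/11.183 = 3.19011…
r ≈ ln(R0)/T = ln(11.183)/3.19011… = 0.756837… → 0.7568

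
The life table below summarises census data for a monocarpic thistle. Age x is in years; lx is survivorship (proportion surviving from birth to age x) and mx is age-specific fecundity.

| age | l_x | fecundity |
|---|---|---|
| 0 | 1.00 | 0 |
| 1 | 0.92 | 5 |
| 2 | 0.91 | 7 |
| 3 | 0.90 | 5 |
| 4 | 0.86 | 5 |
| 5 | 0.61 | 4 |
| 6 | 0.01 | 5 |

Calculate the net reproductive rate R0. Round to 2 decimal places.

lx·mx by age: 0, 4.6, 6.37, 4.5, 4.3, 2.44, 0.05
R0 = Σ lx·mx = 22.26 → 22.26

22.26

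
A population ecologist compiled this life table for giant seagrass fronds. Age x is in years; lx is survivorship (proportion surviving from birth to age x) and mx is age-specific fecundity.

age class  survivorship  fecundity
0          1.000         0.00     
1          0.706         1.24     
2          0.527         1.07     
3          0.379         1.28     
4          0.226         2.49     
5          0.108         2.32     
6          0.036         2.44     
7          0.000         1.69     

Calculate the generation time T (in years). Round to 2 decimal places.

2.65

lx·mx: 0, 0.87544, 0.56389, 0.48512, 0.56274, 0.25056, 0.08784, 0 → R0 = 2.82559
x·lx·mx: 0, 0.87544, 1.12778, 1.45536, 2.25096, 1.2528, 0.52704, 0 → Σ = 7.48938
T = 7.48938 / 2.82559 = 2.650554… → 2.65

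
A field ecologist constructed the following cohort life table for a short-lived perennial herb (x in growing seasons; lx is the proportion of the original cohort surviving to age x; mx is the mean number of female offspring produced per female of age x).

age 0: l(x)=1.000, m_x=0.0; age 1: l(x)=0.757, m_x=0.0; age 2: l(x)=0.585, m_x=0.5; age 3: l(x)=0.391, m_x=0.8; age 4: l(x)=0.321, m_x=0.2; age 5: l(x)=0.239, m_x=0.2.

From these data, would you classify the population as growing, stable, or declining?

R0 = Σ lx·mx = 0 + 0 + 0.2925 + 0.3128 + 0.0642 + 0.0478 = 0.7173
R0 < 1, so the population is declining.

declining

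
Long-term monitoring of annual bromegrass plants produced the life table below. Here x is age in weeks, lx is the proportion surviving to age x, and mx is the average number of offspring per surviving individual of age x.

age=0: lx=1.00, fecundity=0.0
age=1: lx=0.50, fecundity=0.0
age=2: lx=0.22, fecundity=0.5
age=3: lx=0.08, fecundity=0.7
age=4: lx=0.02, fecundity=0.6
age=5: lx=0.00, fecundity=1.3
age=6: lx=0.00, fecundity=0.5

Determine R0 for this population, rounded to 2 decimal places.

lx·mx by age: 0, 0, 0.11, 0.056, 0.012, 0, 0
R0 = Σ lx·mx = 0.178 → 0.18

0.18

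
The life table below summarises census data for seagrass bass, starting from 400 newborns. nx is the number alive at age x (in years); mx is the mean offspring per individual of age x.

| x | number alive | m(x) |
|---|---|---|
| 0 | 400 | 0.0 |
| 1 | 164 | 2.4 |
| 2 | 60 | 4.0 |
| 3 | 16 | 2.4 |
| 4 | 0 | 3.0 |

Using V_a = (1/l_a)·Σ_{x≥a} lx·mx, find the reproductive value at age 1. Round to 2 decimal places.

4.10

lx = nx/n0 = nx/400: 1, 0.41, 0.15, 0.04, 0
lx·mx for x ≥ 1: 0.984, 0.6, 0.096, 0 → sum = 1.68
V_1 = 1.68 / l_1 = 1.68 / 0.41 = 4.097561… → 4.10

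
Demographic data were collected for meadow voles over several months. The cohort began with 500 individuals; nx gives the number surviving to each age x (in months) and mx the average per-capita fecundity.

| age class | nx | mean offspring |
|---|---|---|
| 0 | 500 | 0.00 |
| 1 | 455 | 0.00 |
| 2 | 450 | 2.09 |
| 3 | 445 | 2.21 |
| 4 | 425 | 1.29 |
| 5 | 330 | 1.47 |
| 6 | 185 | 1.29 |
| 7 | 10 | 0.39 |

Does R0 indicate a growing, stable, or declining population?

lx = nx/n0 = nx/500: 1, 0.91, 0.9, 0.89, 0.85, 0.66, 0.37, 0.02
R0 = Σ lx·mx = 0 + 0 + 1.881 + 1.9669 + 1.0965 + 0.9702 + 0.4773 + 0.0078 = 6.3997
R0 > 1, so the population is growing.

growing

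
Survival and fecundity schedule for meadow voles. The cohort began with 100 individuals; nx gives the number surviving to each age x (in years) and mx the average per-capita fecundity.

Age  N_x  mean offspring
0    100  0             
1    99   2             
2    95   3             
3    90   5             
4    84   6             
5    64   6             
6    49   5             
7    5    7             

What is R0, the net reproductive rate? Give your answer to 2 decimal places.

lx = nx/n0 = nx/100: 1, 0.99, 0.95, 0.9, 0.84, 0.64, 0.49, 0.05
lx·mx by age: 0, 1.98, 2.85, 4.5, 5.04, 3.84, 2.45, 0.35
R0 = Σ lx·mx = 21.01 → 21.01

21.01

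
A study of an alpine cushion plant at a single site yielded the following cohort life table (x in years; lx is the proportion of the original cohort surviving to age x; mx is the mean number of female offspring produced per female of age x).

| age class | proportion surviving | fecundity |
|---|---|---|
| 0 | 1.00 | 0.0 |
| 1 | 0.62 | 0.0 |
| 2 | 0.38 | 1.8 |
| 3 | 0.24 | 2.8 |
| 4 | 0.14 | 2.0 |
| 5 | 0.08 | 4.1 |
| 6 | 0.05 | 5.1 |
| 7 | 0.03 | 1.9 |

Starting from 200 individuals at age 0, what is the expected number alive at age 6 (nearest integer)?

10

Expected survivors = N0 · l_6 = 200 × 0.05 = 10 → 10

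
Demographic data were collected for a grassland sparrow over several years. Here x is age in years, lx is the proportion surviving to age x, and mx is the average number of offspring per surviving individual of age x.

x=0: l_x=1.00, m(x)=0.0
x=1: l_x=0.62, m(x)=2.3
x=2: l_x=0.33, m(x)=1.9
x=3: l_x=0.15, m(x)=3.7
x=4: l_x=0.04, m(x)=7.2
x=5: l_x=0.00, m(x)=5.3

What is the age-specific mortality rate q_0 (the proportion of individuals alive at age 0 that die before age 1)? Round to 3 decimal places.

0.380

q_0 = (l_0 − l_1) / l_0 = (1 − 0.62) / 1
     = 0.38 / 1 = 0.38 → 0.380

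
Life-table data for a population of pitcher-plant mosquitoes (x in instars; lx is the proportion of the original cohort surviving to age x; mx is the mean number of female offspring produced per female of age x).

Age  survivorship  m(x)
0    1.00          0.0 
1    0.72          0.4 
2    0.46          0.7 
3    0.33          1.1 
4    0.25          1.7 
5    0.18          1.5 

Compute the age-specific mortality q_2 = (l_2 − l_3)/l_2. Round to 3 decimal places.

0.283

q_2 = (l_2 − l_3) / l_2 = (0.46 − 0.33) / 0.46
     = 0.13 / 0.46 = 0.282609… → 0.283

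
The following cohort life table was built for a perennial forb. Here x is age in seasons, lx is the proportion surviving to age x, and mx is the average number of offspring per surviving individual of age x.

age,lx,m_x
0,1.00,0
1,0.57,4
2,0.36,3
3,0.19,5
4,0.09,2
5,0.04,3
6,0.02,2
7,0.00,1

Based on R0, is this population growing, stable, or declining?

R0 = Σ lx·mx = 0 + 2.28 + 1.08 + 0.95 + 0.18 + 0.12 + 0.04 + 0 = 4.65
R0 > 1, so the population is growing.

growing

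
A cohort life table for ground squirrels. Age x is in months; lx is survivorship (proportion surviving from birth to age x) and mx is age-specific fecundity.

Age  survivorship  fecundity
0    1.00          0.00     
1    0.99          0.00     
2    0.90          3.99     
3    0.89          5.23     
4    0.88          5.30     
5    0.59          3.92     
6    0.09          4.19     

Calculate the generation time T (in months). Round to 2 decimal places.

3.44

lx·mx: 0, 0, 3.591, 4.6547, 4.664, 2.3128, 0.3771 → R0 = 15.5996
x·lx·mx: 0, 0, 7.182, 13.9641, 18.656, 11.564, 2.2626 → Σ = 53.6287
T = 53.6287 / 15.5996 = 3.437825… → 3.44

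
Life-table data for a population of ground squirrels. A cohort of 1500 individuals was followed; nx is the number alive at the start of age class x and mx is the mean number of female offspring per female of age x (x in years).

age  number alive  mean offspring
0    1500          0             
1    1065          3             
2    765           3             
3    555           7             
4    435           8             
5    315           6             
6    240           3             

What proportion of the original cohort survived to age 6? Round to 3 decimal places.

0.160

l_6 = n_6/n_0 = 240/1500 = 0.16 → 0.160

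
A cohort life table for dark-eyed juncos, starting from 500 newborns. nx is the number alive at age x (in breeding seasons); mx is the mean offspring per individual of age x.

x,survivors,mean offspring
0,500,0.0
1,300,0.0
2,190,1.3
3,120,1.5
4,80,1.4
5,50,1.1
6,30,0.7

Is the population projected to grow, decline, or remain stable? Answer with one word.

lx = nx/n0 = nx/500: 1, 0.6, 0.38, 0.24, 0.16, 0.1, 0.06
R0 = Σ lx·mx = 0 + 0 + 0.494 + 0.36 + 0.224 + 0.11 + 0.042 = 1.23
R0 > 1, so the population is growing.

growing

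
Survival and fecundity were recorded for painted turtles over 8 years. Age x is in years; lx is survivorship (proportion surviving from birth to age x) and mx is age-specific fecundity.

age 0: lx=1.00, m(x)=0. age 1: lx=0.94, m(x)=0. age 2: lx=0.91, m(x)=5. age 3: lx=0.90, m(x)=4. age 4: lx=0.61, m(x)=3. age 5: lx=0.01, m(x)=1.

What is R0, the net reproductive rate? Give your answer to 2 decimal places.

9.99

lx·mx by age: 0, 0, 4.55, 3.6, 1.83, 0.01
R0 = Σ lx·mx = 9.99 → 9.99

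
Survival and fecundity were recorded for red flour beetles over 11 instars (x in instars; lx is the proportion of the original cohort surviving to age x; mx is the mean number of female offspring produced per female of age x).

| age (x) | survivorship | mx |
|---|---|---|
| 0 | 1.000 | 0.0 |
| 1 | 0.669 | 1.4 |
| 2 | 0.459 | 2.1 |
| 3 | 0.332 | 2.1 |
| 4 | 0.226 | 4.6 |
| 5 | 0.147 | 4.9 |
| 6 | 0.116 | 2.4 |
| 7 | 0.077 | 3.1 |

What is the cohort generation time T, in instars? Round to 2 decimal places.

lx·mx: 0, 0.9366, 0.9639, 0.6972, 1.0396, 0.7203, 0.2784, 0.2387 → R0 = 4.8747
x·lx·mx: 0, 0.9366, 1.9278, 2.0916, 4.1584, 3.6015, 1.6704, 1.6709 → Σ = 16.0572
T = 16.0572 / 4.8747 = 3.293987… → 3.29

3.29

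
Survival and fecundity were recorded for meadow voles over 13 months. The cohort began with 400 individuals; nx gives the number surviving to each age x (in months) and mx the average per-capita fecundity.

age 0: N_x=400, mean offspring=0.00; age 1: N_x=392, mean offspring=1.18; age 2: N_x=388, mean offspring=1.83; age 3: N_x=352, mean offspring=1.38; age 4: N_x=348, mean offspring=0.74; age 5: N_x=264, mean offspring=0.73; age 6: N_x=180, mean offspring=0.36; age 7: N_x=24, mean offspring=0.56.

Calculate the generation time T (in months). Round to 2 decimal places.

lx = nx/n0 = nx/400: 1, 0.98, 0.97, 0.88, 0.87, 0.66, 0.45, 0.06
lx·mx: 0, 1.1564, 1.7751, 1.2144, 0.6438, 0.4818, 0.162, 0.0336 → R0 = 5.4671
x·lx·mx: 0, 1.1564, 3.5502, 3.6432, 2.5752, 2.409, 0.972, 0.2352 → Σ = 14.5412
T = 14.5412 / 5.4671 = 2.659765… → 2.66

2.66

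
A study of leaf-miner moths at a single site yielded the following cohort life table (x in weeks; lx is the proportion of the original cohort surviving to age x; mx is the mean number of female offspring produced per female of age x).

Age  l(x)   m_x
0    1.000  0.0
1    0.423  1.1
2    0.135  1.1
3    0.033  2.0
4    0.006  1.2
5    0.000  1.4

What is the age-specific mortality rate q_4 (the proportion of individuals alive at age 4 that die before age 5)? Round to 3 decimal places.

1.000

q_4 = (l_4 − l_5) / l_4 = (0.006 − 0) / 0.006
     = 0.006 / 0.006 = 1 → 1.000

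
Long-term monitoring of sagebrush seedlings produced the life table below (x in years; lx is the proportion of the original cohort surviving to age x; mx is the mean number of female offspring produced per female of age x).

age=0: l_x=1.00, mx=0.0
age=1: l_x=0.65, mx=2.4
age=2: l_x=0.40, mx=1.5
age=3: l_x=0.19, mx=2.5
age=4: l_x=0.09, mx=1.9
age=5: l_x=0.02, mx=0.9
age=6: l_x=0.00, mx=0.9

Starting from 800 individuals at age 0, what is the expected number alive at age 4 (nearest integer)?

72

Expected survivors = N0 · l_4 = 800 × 0.09 = 72 → 72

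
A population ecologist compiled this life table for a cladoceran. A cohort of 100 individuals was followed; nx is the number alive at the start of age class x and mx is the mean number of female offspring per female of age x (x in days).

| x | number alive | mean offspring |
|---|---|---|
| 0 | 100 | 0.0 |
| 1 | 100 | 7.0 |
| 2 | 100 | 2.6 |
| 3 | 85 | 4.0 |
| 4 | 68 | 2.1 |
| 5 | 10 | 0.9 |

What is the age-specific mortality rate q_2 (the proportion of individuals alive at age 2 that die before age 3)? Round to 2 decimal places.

lx = nx/n0 = nx/100: 1, 1, 1, 0.85, 0.68, 0.1
q_2 = (l_2 − l_3) / l_2 = (1 − 0.85) / 1
     = 0.15 / 1 = 0.15 → 0.15

0.15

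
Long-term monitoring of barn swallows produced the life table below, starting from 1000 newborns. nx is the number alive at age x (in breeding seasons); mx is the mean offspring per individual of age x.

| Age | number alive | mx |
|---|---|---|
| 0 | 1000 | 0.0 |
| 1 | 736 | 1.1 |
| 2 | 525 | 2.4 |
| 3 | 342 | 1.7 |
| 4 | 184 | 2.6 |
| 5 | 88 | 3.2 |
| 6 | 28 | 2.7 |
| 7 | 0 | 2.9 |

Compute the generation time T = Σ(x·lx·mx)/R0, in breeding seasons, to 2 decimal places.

lx = nx/n0 = nx/1000: 1, 0.736, 0.525, 0.342, 0.184, 0.088, 0.028, 0
lx·mx: 0, 0.8096, 1.26, 0.5814, 0.4784, 0.2816, 0.0756, 0 → R0 = 3.4866
x·lx·mx: 0, 0.8096, 2.52, 1.7442, 1.9136, 1.408, 0.4536, 0 → Σ = 8.849
T = 8.849 / 3.4866 = 2.538003… → 2.54

2.54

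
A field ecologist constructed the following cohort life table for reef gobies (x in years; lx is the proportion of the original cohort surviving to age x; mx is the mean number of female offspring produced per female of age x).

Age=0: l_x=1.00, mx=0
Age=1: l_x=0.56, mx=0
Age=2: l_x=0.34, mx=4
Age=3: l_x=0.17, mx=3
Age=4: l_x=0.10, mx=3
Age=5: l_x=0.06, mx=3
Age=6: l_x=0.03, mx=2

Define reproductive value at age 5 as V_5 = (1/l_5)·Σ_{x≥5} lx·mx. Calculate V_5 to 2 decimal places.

4.00

lx·mx for x ≥ 5: 0.18, 0.06 → sum = 0.24
V_5 = 0.24 / l_5 = 0.24 / 0.06 = 4 → 4.00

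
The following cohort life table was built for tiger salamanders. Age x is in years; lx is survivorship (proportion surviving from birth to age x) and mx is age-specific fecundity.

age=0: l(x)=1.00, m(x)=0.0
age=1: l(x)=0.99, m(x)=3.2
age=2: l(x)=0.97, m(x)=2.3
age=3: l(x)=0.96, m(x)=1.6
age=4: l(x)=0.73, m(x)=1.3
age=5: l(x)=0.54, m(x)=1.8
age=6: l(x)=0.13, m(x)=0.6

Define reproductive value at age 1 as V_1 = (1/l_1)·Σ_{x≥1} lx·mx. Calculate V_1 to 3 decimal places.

9.024

lx·mx for x ≥ 1: 3.168, 2.231, 1.536, 0.949, 0.972, 0.078 → sum = 8.934
V_1 = 8.934 / l_1 = 8.934 / 0.99 = 9.024242… → 9.024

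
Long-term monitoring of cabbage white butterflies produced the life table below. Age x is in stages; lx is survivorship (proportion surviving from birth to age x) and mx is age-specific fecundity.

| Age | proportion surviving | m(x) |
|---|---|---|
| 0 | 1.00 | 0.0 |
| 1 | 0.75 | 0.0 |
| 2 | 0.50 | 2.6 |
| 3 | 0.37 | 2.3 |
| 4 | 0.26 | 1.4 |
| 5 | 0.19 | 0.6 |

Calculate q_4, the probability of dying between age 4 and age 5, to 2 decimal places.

0.27

q_4 = (l_4 − l_5) / l_4 = (0.26 − 0.19) / 0.26
     = 0.07 / 0.26 = 0.269231… → 0.27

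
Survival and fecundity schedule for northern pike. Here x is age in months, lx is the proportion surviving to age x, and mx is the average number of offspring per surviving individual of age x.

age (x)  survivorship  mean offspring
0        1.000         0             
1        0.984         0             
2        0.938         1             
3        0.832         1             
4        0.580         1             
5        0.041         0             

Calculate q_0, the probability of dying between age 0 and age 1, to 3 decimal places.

q_0 = (l_0 − l_1) / l_0 = (1 − 0.984) / 1
     = 0.016 / 1 = 0.016 → 0.016

0.016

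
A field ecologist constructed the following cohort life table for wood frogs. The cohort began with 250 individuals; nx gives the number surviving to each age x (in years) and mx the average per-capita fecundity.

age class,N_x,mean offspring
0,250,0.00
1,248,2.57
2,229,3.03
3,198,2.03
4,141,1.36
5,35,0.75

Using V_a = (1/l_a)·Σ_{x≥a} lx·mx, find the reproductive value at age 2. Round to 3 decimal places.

lx = nx/n0 = nx/250: 1, 0.992, 0.916, 0.792, 0.564, 0.14
lx·mx for x ≥ 2: 2.77548, 1.60776, 0.76704, 0.105 → sum = 5.25528
V_2 = 5.25528 / l_2 = 5.25528 / 0.916 = 5.737205… → 5.737

5.737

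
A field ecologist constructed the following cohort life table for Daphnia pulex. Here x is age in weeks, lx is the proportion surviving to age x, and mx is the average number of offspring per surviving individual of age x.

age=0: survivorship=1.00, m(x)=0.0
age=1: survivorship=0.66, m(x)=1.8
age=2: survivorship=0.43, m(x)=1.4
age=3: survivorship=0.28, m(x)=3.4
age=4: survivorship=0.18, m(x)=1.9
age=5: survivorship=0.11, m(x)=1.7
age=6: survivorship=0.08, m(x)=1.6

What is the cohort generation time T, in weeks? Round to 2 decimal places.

2.45

lx·mx: 0, 1.188, 0.602, 0.952, 0.342, 0.187, 0.128 → R0 = 3.399
x·lx·mx: 0, 1.188, 1.204, 2.856, 1.368, 0.935, 0.768 → Σ = 8.319
T = 8.319 / 3.399 = 2.447485… → 2.45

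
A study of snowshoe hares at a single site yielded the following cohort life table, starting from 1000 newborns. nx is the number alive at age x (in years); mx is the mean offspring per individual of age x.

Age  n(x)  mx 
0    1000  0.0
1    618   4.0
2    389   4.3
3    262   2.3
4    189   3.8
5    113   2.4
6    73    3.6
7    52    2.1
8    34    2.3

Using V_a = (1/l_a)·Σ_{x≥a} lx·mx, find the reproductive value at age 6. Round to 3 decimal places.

6.167

lx = nx/n0 = nx/1000: 1, 0.618, 0.389, 0.262, 0.189, 0.113, 0.073, 0.052, 0.034
lx·mx for x ≥ 6: 0.2628, 0.1092, 0.0782 → sum = 0.4502
V_6 = 0.4502 / l_6 = 0.4502 / 0.073 = 6.167123… → 6.167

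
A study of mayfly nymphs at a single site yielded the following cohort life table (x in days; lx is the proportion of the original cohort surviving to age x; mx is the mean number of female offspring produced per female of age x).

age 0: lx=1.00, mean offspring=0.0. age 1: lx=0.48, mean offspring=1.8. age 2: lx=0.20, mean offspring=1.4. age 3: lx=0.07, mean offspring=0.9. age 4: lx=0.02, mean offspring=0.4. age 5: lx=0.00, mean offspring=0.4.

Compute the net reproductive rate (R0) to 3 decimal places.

1.215

lx·mx by age: 0, 0.864, 0.28, 0.063, 0.008, 0
R0 = Σ lx·mx = 1.215 → 1.215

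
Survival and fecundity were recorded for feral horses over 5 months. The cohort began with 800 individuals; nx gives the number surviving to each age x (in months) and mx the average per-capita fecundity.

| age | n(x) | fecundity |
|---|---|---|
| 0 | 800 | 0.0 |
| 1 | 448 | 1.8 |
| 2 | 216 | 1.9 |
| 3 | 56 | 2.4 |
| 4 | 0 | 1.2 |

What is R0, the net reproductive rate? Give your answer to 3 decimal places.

1.689

lx = nx/n0 = nx/800: 1, 0.56, 0.27, 0.07, 0
lx·mx by age: 0, 1.008, 0.513, 0.168, 0
R0 = Σ lx·mx = 1.689 → 1.689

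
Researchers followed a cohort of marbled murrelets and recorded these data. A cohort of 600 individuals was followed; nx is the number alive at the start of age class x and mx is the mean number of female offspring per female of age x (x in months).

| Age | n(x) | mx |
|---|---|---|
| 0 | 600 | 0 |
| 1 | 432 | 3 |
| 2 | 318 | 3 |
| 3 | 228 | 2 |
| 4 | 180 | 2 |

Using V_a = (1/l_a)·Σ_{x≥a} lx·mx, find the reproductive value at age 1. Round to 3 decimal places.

lx = nx/n0 = nx/600: 1, 0.72, 0.53, 0.38, 0.3
lx·mx for x ≥ 1: 2.16, 1.59, 0.76, 0.6 → sum = 5.11
V_1 = 5.11 / l_1 = 5.11 / 0.72 = 7.097222… → 7.097

7.097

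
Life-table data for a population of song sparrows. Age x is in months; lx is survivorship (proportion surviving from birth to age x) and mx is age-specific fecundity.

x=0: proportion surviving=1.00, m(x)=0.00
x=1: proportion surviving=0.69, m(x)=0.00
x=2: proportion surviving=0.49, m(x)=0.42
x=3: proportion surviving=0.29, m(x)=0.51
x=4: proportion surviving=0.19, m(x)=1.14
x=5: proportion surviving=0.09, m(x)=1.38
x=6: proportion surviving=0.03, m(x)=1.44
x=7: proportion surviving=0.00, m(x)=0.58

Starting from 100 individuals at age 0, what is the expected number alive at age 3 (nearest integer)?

Expected survivors = N0 · l_3 = 100 × 0.29 = 29 → 29

29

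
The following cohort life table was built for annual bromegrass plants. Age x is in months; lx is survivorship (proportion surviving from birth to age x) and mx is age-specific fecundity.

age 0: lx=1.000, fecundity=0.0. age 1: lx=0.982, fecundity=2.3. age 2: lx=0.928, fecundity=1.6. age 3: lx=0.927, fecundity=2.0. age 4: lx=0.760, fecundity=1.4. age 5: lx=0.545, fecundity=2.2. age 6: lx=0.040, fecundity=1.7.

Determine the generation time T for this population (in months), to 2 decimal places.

2.71

lx·mx: 0, 2.2586, 1.4848, 1.854, 1.064, 1.199, 0.068 → R0 = 7.9284
x·lx·mx: 0, 2.2586, 2.9696, 5.562, 4.256, 5.995, 0.408 → Σ = 21.4492
T = 21.4492 / 7.9284 = 2.705363… → 2.71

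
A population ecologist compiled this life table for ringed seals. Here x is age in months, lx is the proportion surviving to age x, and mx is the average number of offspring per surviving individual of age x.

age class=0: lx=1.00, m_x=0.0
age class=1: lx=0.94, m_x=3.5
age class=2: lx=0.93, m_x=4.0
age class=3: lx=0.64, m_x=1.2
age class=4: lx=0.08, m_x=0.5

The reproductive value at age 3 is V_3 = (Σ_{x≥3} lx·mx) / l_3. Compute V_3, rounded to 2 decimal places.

1.26

lx·mx for x ≥ 3: 0.768, 0.04 → sum = 0.808
V_3 = 0.808 / l_3 = 0.808 / 0.64 = 1.2625 → 1.26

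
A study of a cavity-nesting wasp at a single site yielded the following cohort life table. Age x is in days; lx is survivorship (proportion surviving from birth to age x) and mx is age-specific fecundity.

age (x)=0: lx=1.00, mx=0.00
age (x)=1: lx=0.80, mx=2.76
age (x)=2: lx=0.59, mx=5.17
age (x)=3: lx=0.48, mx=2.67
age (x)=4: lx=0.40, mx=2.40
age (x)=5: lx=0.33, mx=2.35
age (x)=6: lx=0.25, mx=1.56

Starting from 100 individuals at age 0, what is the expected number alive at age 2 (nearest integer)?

59

Expected survivors = N0 · l_2 = 100 × 0.59 = 59 → 59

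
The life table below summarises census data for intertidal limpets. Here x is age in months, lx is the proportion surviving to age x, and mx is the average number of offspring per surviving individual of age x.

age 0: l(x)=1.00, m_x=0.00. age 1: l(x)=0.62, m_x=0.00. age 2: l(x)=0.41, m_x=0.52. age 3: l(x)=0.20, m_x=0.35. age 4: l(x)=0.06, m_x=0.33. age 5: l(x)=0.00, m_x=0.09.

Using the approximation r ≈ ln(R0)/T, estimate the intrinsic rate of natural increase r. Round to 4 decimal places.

R0 = Σ lx·mx = 0 + 0 + 0.2132 + 0.07 + 0.0198 + 0 = 0.303
Σ x·lx·mx = 0.7156; T = 0.7156/0.303 = 2.36172…
r ≈ ln(R0)/T = ln(0.303)/2.36172… = -0.505574… → -0.5056

-0.5056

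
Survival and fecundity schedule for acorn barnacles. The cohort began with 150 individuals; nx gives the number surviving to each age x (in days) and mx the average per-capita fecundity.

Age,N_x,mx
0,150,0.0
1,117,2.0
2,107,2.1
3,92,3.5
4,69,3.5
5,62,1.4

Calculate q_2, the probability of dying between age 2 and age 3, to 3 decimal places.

lx = nx/n0 = nx/150: 1, 0.78, 0.71333…, 0.61333…, 0.46, 0.41333…
q_2 = (l_2 − l_3) / l_2 = (0.713333… − 0.613333…) / 0.713333…
     = 0.1… / 0.713333… = 0.140187… → 0.140

0.140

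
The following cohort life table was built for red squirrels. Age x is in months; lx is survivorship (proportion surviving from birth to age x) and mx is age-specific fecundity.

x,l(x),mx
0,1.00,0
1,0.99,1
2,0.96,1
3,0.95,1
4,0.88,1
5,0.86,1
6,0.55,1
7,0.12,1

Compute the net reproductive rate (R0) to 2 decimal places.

lx·mx by age: 0, 0.99, 0.96, 0.95, 0.88, 0.86, 0.55, 0.12
R0 = Σ lx·mx = 5.31 → 5.31

5.31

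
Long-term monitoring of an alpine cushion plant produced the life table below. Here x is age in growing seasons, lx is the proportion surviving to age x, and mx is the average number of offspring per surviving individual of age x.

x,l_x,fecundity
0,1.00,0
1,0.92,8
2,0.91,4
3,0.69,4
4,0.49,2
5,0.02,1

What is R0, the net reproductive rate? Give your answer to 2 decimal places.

14.76

lx·mx by age: 0, 7.36, 3.64, 2.76, 0.98, 0.02
R0 = Σ lx·mx = 14.76 → 14.76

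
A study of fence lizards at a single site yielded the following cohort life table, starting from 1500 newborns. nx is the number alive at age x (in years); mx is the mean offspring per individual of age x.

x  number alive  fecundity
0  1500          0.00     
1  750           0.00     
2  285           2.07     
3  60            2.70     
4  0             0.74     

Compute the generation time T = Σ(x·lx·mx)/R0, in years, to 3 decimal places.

2.215

lx = nx/n0 = nx/1500: 1, 0.5, 0.19, 0.04, 0
lx·mx: 0, 0, 0.3933, 0.108, 0 → R0 = 0.5013
x·lx·mx: 0, 0, 0.7866, 0.324, 0 → Σ = 1.1106
T = 1.1106 / 0.5013 = 2.21544… → 2.215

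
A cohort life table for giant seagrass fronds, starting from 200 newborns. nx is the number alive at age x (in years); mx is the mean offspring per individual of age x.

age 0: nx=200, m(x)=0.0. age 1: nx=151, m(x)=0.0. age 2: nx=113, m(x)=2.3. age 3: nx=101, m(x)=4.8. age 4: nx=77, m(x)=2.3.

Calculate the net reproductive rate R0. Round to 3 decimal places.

4.609

lx = nx/n0 = nx/200: 1, 0.755, 0.565, 0.505, 0.385
lx·mx by age: 0, 0, 1.2995, 2.424, 0.8855
R0 = Σ lx·mx = 4.609 → 4.609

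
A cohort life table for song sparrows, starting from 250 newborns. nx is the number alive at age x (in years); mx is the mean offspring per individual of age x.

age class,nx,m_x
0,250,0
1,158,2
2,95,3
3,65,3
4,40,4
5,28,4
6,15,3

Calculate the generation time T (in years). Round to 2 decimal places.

2.64

lx = nx/n0 = nx/250: 1, 0.632, 0.38, 0.26, 0.16, 0.112, 0.06
lx·mx: 0, 1.264, 1.14, 0.78, 0.64, 0.448, 0.18 → R0 = 4.452
x·lx·mx: 0, 1.264, 2.28, 2.34, 2.56, 2.24, 1.08 → Σ = 11.764
T = 11.764 / 4.452 = 2.642408… → 2.64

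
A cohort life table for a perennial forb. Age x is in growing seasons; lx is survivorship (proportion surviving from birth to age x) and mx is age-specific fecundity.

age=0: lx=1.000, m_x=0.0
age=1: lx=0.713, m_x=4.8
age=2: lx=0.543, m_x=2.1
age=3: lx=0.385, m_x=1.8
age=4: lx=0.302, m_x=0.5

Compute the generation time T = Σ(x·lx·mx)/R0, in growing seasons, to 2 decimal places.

lx·mx: 0, 3.4224, 1.1403, 0.693, 0.151 → R0 = 5.4067
x·lx·mx: 0, 3.4224, 2.2806, 2.079, 0.604 → Σ = 8.386
T = 8.386 / 5.4067 = 1.551039… → 1.55

1.55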